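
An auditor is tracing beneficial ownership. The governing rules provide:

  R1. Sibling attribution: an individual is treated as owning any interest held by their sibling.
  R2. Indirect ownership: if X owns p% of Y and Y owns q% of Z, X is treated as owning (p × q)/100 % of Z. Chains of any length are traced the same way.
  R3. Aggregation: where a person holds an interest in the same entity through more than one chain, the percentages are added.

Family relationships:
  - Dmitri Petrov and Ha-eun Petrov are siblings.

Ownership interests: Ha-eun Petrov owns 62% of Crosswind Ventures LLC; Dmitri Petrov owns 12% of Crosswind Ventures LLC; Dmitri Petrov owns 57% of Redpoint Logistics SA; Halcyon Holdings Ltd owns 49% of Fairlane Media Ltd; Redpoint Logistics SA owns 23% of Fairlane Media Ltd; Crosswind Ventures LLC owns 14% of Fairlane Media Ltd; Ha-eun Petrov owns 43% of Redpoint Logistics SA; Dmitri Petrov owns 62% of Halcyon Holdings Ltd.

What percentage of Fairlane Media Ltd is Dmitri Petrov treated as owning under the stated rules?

By sibling attribution (R1), Dmitri Petrov is treated as also owning Ha-eun Petrov's interest in Crosswind Ventures LLC, giving 12% + 62% = 74%.
By sibling attribution (R1), Dmitri Petrov is treated as also owning Ha-eun Petrov's interest in Redpoint Logistics SA, giving 57% + 43% = 100%.
Chain via Crosswind Ventures LLC (R2): 74% × 14% = 10.36% of Fairlane Media Ltd.
Chain via Halcyon Holdings Ltd (R2): 62% × 49% = 30.38% of Fairlane Media Ltd.
Chain via Redpoint Logistics SA (R2): 100% × 23% = 23% of Fairlane Media Ltd.
Aggregating (R3): 10.36% + 30.38% + 23% = 63.74%.

63.74%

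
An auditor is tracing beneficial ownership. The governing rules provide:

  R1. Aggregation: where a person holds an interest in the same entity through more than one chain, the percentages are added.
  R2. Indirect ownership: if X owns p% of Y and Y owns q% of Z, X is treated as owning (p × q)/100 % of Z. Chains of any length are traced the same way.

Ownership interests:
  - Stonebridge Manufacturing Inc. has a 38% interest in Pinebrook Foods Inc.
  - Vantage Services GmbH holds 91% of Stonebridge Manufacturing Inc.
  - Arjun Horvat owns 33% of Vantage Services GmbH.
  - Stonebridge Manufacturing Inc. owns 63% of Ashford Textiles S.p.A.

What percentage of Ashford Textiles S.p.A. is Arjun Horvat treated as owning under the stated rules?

Chain via Vantage Services GmbH → Stonebridge Manufacturing Inc. (R2): 33% × 91% × 63% = 18.9189% of Ashford Textiles S.p.A.

18.9189%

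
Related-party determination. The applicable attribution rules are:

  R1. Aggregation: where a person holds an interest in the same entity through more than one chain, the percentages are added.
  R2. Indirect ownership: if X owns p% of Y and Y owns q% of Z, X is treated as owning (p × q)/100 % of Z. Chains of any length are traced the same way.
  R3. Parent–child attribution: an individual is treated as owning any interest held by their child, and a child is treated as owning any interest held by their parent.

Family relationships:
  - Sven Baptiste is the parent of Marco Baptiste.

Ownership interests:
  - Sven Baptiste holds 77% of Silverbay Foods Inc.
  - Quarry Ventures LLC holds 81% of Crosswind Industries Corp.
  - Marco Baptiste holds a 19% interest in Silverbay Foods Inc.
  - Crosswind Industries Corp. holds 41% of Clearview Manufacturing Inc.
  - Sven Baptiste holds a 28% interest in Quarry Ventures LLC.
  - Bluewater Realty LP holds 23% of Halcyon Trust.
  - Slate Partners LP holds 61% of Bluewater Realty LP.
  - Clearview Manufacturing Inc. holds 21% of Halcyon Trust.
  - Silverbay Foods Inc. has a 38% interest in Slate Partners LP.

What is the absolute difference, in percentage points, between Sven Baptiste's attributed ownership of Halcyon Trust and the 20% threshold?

By parent–child attribution (R3), Sven Baptiste is treated as also owning Marco Baptiste's interest in Silverbay Foods Inc, giving 77% + 19% = 96%.
Chain via Quarry Ventures LLC → Crosswind Industries Corp. → Clearview Manufacturing Inc. (R2): 28% × 81% × 41% × 21% = 1.952748% of Halcyon Trust.
Chain via Silverbay Foods Inc. → Slate Partners LP → Bluewater Realty LP (R2): 96% × 38% × 61% × 23% = 5.118144% of Halcyon Trust.
Aggregating (R1): 1.952748% + 5.118144% = 7.070892%.
7.070892% falls short of the 20% threshold by 12.929108 percentage points.

12.929108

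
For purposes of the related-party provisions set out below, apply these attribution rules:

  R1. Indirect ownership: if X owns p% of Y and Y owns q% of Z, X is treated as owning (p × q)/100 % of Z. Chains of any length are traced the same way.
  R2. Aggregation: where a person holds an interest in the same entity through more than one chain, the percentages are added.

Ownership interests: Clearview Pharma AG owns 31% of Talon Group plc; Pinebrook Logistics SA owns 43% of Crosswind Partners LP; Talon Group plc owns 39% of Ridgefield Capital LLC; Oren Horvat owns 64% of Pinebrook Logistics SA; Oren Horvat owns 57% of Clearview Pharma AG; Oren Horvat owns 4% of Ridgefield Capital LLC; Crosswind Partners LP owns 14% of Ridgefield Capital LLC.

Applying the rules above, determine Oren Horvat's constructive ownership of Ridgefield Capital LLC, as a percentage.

14.7441%

Chain via Pinebrook Logistics SA → Crosswind Partners LP (R1): 64% × 43% × 14% = 3.8528% of Ridgefield Capital LLC.
Chain via Clearview Pharma AG → Talon Group plc (R1): 57% × 31% × 39% = 6.8913% of Ridgefield Capital LLC.
Direct interest in Ridgefield Capital LLC: 4%.
Aggregating (R2): 3.8528% + 6.8913% + 4% = 14.7441%.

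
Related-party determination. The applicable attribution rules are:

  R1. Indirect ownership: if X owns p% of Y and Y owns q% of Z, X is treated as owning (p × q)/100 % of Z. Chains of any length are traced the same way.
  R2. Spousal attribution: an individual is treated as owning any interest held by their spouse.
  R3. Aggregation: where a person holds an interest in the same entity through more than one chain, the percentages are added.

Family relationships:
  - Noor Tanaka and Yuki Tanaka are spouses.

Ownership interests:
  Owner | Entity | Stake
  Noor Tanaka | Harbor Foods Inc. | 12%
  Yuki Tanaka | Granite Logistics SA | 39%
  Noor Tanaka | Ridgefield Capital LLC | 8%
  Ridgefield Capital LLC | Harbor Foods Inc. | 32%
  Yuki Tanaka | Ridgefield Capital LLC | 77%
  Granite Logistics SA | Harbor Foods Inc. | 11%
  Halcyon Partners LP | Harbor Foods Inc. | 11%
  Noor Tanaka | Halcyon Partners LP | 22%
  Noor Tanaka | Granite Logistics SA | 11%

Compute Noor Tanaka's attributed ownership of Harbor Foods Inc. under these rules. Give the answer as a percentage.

47.12%

By spousal attribution (R2), Noor Tanaka is treated as also owning Yuki Tanaka's interest in Granite Logistics SA, giving 11% + 39% = 50%.
By spousal attribution (R2), Noor Tanaka is treated as also owning Yuki Tanaka's interest in Ridgefield Capital LLC, giving 8% + 77% = 85%.
Chain via Halcyon Partners LP (R1): 22% × 11% = 2.42% of Harbor Foods Inc.
Chain via Granite Logistics SA (R1): 50% × 11% = 5.5% of Harbor Foods Inc.
Chain via Ridgefield Capital LLC (R1): 85% × 32% = 27.2% of Harbor Foods Inc.
Direct interest in Harbor Foods Inc: 12%.
Aggregating (R3): 2.42% + 5.5% + 27.2% + 12% = 47.12%.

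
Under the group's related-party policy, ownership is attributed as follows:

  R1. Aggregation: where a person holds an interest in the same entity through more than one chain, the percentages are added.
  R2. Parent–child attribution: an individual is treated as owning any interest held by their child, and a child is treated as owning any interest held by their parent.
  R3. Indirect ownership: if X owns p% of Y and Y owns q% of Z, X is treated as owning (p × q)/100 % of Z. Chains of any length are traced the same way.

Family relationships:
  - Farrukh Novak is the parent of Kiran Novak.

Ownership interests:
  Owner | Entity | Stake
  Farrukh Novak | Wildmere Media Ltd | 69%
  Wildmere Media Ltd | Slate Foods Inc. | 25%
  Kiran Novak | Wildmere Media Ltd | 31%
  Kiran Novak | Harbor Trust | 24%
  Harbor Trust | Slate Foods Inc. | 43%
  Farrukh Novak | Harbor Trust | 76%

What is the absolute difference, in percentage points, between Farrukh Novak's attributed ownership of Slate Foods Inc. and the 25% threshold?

43

By parent–child attribution (R2), Farrukh Novak is treated as also owning Kiran Novak's interest in Wildmere Media Ltd, giving 69% + 31% = 100%.
By parent–child attribution (R2), Farrukh Novak is treated as also owning Kiran Novak's interest in Harbor Trust, giving 76% + 24% = 100%.
Chain via Wildmere Media Ltd (R3): 100% × 25% = 25% of Slate Foods Inc.
Chain via Harbor Trust (R3): 100% × 43% = 43% of Slate Foods Inc.
Aggregating (R1): 25% + 43% = 68%.
68% exceeds the 25% threshold by 43 percentage points.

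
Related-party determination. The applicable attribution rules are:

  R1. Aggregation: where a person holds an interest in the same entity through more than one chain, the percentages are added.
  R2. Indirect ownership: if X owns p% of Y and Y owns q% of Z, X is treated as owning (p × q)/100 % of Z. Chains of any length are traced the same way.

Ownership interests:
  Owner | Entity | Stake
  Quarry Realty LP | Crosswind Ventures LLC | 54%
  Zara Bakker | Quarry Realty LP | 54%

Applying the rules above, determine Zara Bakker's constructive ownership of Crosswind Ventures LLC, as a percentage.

29.16%

Chain via Quarry Realty LP (R2): 54% × 54% = 29.16% of Crosswind Ventures LLC.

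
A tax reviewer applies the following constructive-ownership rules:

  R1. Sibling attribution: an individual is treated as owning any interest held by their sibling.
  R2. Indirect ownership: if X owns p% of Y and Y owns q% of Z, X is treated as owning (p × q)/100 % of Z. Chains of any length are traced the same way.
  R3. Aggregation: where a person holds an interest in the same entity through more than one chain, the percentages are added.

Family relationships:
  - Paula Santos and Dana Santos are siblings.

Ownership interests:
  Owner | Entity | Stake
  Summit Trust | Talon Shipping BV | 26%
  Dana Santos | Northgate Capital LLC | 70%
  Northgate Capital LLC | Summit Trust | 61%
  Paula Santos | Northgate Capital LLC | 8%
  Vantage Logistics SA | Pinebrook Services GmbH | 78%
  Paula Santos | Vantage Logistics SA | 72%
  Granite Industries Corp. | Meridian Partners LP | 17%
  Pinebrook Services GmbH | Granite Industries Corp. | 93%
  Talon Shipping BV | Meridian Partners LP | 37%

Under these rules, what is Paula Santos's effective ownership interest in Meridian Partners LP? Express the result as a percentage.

By sibling attribution (R1), Paula Santos is treated as also owning Dana Santos's interest in Northgate Capital LLC, giving 8% + 70% = 78%.
Chain via Vantage Logistics SA → Pinebrook Services GmbH → Granite Industries Corp. (R2): 72% × 78% × 93% × 17% = 8.878896% of Meridian Partners LP.
Chain via Northgate Capital LLC → Summit Trust → Talon Shipping BV (R2): 78% × 61% × 26% × 37% = 4.577196% of Meridian Partners LP.
Aggregating (R3): 8.878896% + 4.577196% = 13.456092%.

13.456092%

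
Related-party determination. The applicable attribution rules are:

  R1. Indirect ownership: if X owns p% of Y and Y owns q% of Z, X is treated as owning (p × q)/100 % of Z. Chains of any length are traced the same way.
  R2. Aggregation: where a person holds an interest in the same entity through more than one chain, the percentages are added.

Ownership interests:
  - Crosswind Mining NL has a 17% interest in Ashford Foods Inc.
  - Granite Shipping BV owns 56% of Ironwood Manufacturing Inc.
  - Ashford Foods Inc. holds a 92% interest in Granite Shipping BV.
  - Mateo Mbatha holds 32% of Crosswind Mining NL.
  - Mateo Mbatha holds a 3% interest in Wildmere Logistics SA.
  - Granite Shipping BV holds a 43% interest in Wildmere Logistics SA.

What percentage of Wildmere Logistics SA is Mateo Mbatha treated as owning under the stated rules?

5.152064%

Chain via Crosswind Mining NL → Ashford Foods Inc. → Granite Shipping BV (R1): 32% × 17% × 92% × 43% = 2.152064% of Wildmere Logistics SA.
Direct interest in Wildmere Logistics SA: 3%.
Aggregating (R2): 2.152064% + 3% = 5.152064%.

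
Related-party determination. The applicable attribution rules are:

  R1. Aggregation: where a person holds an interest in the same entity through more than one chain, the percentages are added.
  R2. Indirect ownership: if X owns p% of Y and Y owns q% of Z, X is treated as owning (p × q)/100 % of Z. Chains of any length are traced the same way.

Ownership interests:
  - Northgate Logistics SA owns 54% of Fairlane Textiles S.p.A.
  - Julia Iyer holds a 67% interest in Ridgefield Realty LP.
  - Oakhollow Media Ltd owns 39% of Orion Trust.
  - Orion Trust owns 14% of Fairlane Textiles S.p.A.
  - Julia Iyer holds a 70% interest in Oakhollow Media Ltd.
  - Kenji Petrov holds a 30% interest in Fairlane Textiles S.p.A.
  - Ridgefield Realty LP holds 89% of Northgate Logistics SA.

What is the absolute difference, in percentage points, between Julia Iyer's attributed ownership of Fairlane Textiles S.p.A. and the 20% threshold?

Chain via Oakhollow Media Ltd → Orion Trust (R2): 70% × 39% × 14% = 3.822% of Fairlane Textiles S.p.A.
Chain via Ridgefield Realty LP → Northgate Logistics SA (R2): 67% × 89% × 54% = 32.2002% of Fairlane Textiles S.p.A.
Aggregating (R1): 3.822% + 32.2002% = 36.0222%.
36.0222% exceeds the 20% threshold by 16.0222 percentage points.

16.0222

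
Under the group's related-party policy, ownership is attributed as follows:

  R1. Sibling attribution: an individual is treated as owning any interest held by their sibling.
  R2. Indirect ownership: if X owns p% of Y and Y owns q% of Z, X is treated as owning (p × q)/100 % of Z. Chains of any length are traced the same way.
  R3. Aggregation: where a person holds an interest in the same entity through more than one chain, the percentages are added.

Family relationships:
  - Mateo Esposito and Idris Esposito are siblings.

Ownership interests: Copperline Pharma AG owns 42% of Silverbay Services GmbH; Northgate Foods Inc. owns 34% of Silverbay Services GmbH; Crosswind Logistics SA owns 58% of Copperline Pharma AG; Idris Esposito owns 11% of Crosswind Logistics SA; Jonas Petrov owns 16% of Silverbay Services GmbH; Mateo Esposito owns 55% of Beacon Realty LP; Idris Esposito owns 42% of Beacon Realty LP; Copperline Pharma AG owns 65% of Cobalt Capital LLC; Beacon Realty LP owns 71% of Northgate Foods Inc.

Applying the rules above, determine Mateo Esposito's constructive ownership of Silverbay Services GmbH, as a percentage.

By sibling attribution (R1), Mateo Esposito is treated as also owning Idris Esposito's interest in Beacon Realty LP, giving 55% + 42% = 97%.
By sibling attribution (R1), Mateo Esposito is treated as owning Idris Esposito's 11% interest in Crosswind Logistics SA.
Chain via Beacon Realty LP → Northgate Foods Inc. (R2): 97% × 71% × 34% = 23.4158% of Silverbay Services GmbH.
Chain via Crosswind Logistics SA → Copperline Pharma AG (R2): 11% × 58% × 42% = 2.6796% of Silverbay Services GmbH.
Aggregating (R3): 23.4158% + 2.6796% = 26.0954%.

26.0954%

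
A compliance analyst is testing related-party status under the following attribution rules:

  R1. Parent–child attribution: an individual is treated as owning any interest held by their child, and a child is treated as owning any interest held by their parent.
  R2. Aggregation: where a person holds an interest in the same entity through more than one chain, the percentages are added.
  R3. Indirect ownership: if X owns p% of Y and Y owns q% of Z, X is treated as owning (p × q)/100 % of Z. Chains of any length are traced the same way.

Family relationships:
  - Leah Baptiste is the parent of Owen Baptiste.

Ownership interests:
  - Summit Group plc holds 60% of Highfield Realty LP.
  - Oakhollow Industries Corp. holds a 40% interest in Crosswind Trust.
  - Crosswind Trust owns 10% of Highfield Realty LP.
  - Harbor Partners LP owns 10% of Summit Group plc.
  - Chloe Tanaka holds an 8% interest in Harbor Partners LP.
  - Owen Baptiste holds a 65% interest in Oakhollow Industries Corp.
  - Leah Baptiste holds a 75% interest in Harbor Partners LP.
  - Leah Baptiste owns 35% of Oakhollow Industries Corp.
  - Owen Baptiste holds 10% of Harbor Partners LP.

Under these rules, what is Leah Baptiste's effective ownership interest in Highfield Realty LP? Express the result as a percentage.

By parent–child attribution (R1), Leah Baptiste is treated as also owning Owen Baptiste's interest in Harbor Partners LP, giving 75% + 10% = 85%.
By parent–child attribution (R1), Leah Baptiste is treated as also owning Owen Baptiste's interest in Oakhollow Industries Corp, giving 35% + 65% = 100%.
Chain via Harbor Partners LP → Summit Group plc (R3): 85% × 10% × 60% = 5.1% of Highfield Realty LP.
Chain via Oakhollow Industries Corp. → Crosswind Trust (R3): 100% × 40% × 10% = 4% of Highfield Realty LP.
Aggregating (R2): 5.1% + 4% = 9.1%.

9.1%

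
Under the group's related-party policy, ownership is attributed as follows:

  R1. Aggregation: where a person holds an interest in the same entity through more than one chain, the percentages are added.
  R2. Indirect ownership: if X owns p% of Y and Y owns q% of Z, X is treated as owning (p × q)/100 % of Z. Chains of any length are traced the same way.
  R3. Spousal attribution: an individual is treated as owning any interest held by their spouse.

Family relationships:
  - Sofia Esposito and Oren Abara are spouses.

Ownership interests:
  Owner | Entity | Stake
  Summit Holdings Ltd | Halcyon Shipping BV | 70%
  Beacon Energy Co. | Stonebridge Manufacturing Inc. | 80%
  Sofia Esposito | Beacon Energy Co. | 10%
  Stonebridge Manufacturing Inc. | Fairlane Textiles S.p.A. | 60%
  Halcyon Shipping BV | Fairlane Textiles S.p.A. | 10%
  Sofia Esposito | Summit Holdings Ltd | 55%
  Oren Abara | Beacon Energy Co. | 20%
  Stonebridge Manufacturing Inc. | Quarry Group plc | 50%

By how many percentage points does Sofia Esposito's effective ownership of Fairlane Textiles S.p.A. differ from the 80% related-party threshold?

61.75

By spousal attribution (R3), Sofia Esposito is treated as also owning Oren Abara's interest in Beacon Energy Co, giving 10% + 20% = 30%.
Chain via Beacon Energy Co. → Stonebridge Manufacturing Inc. (R2): 30% × 80% × 60% = 14.4% of Fairlane Textiles S.p.A.
Chain via Summit Holdings Ltd → Halcyon Shipping BV (R2): 55% × 70% × 10% = 3.85% of Fairlane Textiles S.p.A.
Aggregating (R1): 14.4% + 3.85% = 18.25%.
18.25% falls short of the 80% threshold by 61.75 percentage points.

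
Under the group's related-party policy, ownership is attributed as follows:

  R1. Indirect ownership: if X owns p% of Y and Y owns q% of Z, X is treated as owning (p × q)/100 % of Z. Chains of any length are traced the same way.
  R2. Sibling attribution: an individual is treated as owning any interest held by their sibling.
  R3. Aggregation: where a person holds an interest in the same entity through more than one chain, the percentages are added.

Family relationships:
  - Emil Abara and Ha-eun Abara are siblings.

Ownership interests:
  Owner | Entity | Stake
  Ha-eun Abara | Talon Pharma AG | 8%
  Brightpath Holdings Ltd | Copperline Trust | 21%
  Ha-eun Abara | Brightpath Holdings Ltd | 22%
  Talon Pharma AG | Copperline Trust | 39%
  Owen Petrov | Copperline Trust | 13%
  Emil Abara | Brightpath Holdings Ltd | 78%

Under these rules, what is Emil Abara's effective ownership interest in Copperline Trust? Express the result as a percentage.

By sibling attribution (R2), Emil Abara is treated as also owning Ha-eun Abara's interest in Brightpath Holdings Ltd, giving 78% + 22% = 100%.
By sibling attribution (R2), Emil Abara is treated as owning Ha-eun Abara's 8% interest in Talon Pharma AG.
Chain via Brightpath Holdings Ltd (R1): 100% × 21% = 21% of Copperline Trust.
Chain via Talon Pharma AG (R1): 8% × 39% = 3.12% of Copperline Trust.
Aggregating (R3): 21% + 3.12% = 24.12%.

24.12%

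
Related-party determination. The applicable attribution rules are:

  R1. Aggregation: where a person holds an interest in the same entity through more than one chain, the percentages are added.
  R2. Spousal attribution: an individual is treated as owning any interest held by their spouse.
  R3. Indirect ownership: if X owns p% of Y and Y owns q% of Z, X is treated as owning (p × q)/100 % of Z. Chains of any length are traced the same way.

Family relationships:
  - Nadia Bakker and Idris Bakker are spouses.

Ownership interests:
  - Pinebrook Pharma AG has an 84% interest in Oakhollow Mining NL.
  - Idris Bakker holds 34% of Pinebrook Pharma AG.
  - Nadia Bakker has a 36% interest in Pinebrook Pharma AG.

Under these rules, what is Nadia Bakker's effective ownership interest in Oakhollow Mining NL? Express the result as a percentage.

By spousal attribution (R2), Nadia Bakker is treated as also owning Idris Bakker's interest in Pinebrook Pharma AG, giving 36% + 34% = 70%.
Chain via Pinebrook Pharma AG (R3): 70% × 84% = 58.8% of Oakhollow Mining NL.

58.8%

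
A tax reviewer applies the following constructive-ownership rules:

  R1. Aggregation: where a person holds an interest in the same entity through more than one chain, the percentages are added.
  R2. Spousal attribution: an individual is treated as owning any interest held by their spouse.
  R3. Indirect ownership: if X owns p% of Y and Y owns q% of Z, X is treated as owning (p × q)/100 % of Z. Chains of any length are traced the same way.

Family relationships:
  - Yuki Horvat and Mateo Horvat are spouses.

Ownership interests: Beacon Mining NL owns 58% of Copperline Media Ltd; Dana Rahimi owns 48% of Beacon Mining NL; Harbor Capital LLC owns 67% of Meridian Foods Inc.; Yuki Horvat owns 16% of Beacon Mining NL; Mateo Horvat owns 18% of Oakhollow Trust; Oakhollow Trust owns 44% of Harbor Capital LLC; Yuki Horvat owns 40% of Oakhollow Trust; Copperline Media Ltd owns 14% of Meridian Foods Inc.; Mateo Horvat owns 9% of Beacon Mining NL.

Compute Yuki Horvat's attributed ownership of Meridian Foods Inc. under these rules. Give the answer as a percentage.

By spousal attribution (R2), Yuki Horvat is treated as also owning Mateo Horvat's interest in Beacon Mining NL, giving 16% + 9% = 25%.
By spousal attribution (R2), Yuki Horvat is treated as also owning Mateo Horvat's interest in Oakhollow Trust, giving 40% + 18% = 58%.
Chain via Beacon Mining NL → Copperline Media Ltd (R3): 25% × 58% × 14% = 2.03% of Meridian Foods Inc.
Chain via Oakhollow Trust → Harbor Capital LLC (R3): 58% × 44% × 67% = 17.0984% of Meridian Foods Inc.
Aggregating (R1): 2.03% + 17.0984% = 19.1284%.

19.1284%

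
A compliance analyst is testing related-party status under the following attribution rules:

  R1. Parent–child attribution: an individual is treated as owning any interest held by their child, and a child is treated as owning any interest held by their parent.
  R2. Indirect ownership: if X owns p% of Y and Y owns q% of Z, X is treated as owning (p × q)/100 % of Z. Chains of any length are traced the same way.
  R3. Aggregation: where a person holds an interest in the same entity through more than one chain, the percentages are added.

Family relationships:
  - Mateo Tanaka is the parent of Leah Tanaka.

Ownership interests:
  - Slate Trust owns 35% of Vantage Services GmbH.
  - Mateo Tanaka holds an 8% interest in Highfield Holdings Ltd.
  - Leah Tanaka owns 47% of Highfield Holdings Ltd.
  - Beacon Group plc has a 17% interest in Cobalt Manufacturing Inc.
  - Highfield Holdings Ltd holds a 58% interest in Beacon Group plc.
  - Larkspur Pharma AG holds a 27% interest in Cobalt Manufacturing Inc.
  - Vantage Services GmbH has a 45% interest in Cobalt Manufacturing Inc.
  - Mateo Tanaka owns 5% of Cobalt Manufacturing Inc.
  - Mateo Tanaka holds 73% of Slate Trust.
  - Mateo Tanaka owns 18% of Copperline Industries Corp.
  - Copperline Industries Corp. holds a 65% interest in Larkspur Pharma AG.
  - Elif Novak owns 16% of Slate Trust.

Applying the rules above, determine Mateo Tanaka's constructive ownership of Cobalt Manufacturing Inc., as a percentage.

25.0795%

By parent–child attribution (R1), Mateo Tanaka is treated as also owning Leah Tanaka's interest in Highfield Holdings Ltd, giving 8% + 47% = 55%.
Chain via Highfield Holdings Ltd → Beacon Group plc (R2): 55% × 58% × 17% = 5.423% of Cobalt Manufacturing Inc.
Chain via Copperline Industries Corp. → Larkspur Pharma AG (R2): 18% × 65% × 27% = 3.159% of Cobalt Manufacturing Inc.
Chain via Slate Trust → Vantage Services GmbH (R2): 73% × 35% × 45% = 11.4975% of Cobalt Manufacturing Inc.
Direct interest in Cobalt Manufacturing Inc: 5%.
Aggregating (R3): 5.423% + 3.159% + 11.4975% + 5% = 25.0795%.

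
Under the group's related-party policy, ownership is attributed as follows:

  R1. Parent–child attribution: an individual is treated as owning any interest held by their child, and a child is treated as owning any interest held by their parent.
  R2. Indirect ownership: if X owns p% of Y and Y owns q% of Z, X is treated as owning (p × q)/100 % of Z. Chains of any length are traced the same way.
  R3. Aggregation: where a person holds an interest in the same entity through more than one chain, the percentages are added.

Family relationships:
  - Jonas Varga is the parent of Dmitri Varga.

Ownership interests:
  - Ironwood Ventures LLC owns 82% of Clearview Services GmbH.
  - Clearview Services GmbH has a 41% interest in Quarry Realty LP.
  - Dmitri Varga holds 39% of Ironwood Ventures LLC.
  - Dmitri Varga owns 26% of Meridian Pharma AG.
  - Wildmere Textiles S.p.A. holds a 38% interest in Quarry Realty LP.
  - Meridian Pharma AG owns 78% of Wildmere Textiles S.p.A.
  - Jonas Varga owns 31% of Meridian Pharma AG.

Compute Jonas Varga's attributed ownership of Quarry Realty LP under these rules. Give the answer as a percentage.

30.0066%

By parent–child attribution (R1), Jonas Varga is treated as also owning Dmitri Varga's interest in Meridian Pharma AG, giving 31% + 26% = 57%.
By parent–child attribution (R1), Jonas Varga is treated as owning Dmitri Varga's 39% interest in Ironwood Ventures LLC.
Chain via Meridian Pharma AG → Wildmere Textiles S.p.A. (R2): 57% × 78% × 38% = 16.8948% of Quarry Realty LP.
Chain via Ironwood Ventures LLC → Clearview Services GmbH (R2): 39% × 82% × 41% = 13.1118% of Quarry Realty LP.
Aggregating (R3): 16.8948% + 13.1118% = 30.0066%.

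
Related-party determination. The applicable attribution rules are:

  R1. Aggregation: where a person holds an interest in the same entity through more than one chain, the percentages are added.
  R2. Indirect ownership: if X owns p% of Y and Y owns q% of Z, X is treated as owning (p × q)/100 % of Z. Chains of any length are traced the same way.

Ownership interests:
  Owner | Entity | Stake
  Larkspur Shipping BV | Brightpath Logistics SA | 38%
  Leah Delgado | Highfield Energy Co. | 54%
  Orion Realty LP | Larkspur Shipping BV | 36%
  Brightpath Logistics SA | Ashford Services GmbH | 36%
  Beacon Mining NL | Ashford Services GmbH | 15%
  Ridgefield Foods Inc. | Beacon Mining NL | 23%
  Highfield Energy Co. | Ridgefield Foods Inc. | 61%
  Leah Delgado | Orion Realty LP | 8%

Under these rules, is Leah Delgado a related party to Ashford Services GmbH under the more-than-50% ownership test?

No

Chain via Highfield Energy Co. → Ridgefield Foods Inc. → Beacon Mining NL (R2): 54% × 61% × 23% × 15% = 1.13643% of Ashford Services GmbH.
Chain via Orion Realty LP → Larkspur Shipping BV → Brightpath Logistics SA (R2): 8% × 36% × 38% × 36% = 0.393984% of Ashford Services GmbH.
Aggregating (R1): 1.13643% + 0.393984% = 1.530414%.
1.530414% does not exceed the 50% threshold, so Leah is not a related party to Ashford Services GmbH.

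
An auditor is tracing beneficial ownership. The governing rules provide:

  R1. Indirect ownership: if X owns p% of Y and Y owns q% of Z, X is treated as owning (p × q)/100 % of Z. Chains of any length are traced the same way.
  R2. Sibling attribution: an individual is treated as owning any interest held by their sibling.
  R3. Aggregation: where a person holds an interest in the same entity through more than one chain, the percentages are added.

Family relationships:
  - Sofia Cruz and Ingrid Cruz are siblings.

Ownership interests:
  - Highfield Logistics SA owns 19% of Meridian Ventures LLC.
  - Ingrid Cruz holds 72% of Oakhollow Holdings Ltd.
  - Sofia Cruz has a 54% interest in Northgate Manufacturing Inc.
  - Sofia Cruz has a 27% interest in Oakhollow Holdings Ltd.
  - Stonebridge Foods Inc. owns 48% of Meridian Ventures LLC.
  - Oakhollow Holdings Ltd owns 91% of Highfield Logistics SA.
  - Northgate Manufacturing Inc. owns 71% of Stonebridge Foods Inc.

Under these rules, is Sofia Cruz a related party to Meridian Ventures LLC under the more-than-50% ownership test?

No

By sibling attribution (R2), Sofia Cruz is treated as also owning Ingrid Cruz's interest in Oakhollow Holdings Ltd, giving 27% + 72% = 99%.
Chain via Northgate Manufacturing Inc. → Stonebridge Foods Inc. (R1): 54% × 71% × 48% = 18.4032% of Meridian Ventures LLC.
Chain via Oakhollow Holdings Ltd → Highfield Logistics SA (R1): 99% × 91% × 19% = 17.1171% of Meridian Ventures LLC.
Aggregating (R3): 18.4032% + 17.1171% = 35.5203%.
35.5203% does not exceed the 50% threshold, so Sofia is not a related party to Meridian Ventures LLC.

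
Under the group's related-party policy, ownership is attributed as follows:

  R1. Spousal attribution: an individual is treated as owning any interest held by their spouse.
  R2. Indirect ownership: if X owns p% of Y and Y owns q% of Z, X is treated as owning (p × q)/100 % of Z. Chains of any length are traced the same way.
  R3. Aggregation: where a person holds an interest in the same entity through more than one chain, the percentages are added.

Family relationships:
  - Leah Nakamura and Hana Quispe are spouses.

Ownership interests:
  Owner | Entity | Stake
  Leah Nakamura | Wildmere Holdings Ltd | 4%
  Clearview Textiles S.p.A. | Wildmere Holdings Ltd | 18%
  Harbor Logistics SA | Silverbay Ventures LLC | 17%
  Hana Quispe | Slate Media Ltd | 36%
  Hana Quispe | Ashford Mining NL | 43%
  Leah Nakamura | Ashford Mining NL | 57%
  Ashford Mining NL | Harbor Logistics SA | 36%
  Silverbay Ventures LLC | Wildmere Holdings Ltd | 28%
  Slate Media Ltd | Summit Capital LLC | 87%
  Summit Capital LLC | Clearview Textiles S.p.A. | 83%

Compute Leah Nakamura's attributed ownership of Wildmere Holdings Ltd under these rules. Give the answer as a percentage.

10.392808%

By spousal attribution (R1), Leah Nakamura is treated as also owning Hana Quispe's interest in Ashford Mining NL, giving 57% + 43% = 100%.
By spousal attribution (R1), Leah Nakamura is treated as owning Hana Quispe's 36% interest in Slate Media Ltd.
Chain via Ashford Mining NL → Harbor Logistics SA → Silverbay Ventures LLC (R2): 100% × 36% × 17% × 28% = 1.7136% of Wildmere Holdings Ltd.
Direct interest in Wildmere Holdings Ltd: 4%.
Chain via Slate Media Ltd → Summit Capital LLC → Clearview Textiles S.p.A. (R2): 36% × 87% × 83% × 18% = 4.679208% of Wildmere Holdings Ltd.
Aggregating (R3): 1.7136% + 4% + 4.679208% = 10.392808%.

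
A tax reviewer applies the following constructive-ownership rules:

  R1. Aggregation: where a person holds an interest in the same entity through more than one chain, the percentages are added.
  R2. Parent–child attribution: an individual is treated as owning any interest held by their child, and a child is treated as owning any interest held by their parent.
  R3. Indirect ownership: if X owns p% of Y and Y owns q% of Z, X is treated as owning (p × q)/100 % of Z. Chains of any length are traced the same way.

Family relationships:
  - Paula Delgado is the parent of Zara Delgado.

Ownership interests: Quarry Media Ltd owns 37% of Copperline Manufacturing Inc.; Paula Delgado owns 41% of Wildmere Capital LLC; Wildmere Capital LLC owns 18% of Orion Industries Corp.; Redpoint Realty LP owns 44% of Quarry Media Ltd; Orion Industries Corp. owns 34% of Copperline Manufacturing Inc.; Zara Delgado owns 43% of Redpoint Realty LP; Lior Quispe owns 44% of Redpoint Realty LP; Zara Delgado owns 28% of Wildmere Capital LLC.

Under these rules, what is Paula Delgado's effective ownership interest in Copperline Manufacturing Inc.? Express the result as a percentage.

11.2232%

By parent–child attribution (R2), Paula Delgado is treated as also owning Zara Delgado's interest in Wildmere Capital LLC, giving 41% + 28% = 69%.
By parent–child attribution (R2), Paula Delgado is treated as owning Zara Delgado's 43% interest in Redpoint Realty LP.
Chain via Wildmere Capital LLC → Orion Industries Corp. (R3): 69% × 18% × 34% = 4.2228% of Copperline Manufacturing Inc.
Chain via Redpoint Realty LP → Quarry Media Ltd (R3): 43% × 44% × 37% = 7.0004% of Copperline Manufacturing Inc.
Aggregating (R1): 4.2228% + 7.0004% = 11.2232%.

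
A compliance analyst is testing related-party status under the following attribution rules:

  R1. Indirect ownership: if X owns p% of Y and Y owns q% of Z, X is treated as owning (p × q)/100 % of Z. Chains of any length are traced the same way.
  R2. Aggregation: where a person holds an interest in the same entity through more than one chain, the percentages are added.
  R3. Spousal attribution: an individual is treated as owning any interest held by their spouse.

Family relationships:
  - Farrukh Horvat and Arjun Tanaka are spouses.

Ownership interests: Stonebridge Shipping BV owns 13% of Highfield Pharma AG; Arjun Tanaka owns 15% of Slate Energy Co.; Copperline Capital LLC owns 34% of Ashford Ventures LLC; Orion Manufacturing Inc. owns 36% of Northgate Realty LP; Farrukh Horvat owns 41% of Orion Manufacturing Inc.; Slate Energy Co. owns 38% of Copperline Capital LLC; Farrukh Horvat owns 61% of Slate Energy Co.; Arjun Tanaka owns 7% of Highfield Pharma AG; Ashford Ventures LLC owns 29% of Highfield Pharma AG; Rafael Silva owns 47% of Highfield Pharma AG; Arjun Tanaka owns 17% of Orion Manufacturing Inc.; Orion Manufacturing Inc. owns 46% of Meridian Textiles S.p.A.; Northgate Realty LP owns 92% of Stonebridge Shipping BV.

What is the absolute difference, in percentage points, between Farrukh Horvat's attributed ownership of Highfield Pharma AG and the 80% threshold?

67.655184

By spousal attribution (R3), Farrukh Horvat is treated as also owning Arjun Tanaka's interest in Slate Energy Co, giving 61% + 15% = 76%.
By spousal attribution (R3), Farrukh Horvat is treated as also owning Arjun Tanaka's interest in Orion Manufacturing Inc, giving 41% + 17% = 58%.
By spousal attribution (R3), Farrukh Horvat is treated as owning Arjun Tanaka's 7% interest in Highfield Pharma AG.
Chain via Slate Energy Co. → Copperline Capital LLC → Ashford Ventures LLC (R1): 76% × 38% × 34% × 29% = 2.847568% of Highfield Pharma AG.
Chain via Orion Manufacturing Inc. → Northgate Realty LP → Stonebridge Shipping BV (R1): 58% × 36% × 92% × 13% = 2.497248% of Highfield Pharma AG.
Direct interest in Highfield Pharma AG: 7%.
Aggregating (R2): 2.847568% + 2.497248% + 7% = 12.344816%.
12.344816% falls short of the 80% threshold by 67.655184 percentage points.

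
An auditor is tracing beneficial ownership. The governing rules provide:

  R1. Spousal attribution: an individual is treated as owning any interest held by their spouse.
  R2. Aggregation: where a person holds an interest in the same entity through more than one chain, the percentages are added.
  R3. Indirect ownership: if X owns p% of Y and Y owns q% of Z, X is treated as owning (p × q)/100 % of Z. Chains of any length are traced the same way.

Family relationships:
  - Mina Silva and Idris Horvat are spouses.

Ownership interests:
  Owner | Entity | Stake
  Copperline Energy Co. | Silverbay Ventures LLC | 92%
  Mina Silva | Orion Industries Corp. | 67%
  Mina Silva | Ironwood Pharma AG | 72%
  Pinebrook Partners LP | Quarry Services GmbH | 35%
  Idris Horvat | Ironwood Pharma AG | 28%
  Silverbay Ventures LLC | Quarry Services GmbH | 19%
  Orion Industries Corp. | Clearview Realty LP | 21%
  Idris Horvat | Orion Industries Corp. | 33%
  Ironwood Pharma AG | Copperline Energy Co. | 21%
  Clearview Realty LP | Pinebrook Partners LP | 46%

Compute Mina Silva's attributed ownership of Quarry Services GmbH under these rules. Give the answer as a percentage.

By spousal attribution (R1), Mina Silva is treated as also owning Idris Horvat's interest in Orion Industries Corp, giving 67% + 33% = 100%.
By spousal attribution (R1), Mina Silva is treated as also owning Idris Horvat's interest in Ironwood Pharma AG, giving 72% + 28% = 100%.
Chain via Orion Industries Corp. → Clearview Realty LP → Pinebrook Partners LP (R3): 100% × 21% × 46% × 35% = 3.381% of Quarry Services GmbH.
Chain via Ironwood Pharma AG → Copperline Energy Co. → Silverbay Ventures LLC (R3): 100% × 21% × 92% × 19% = 3.6708% of Quarry Services GmbH.
Aggregating (R2): 3.381% + 3.6708% = 7.0518%.

7.0518%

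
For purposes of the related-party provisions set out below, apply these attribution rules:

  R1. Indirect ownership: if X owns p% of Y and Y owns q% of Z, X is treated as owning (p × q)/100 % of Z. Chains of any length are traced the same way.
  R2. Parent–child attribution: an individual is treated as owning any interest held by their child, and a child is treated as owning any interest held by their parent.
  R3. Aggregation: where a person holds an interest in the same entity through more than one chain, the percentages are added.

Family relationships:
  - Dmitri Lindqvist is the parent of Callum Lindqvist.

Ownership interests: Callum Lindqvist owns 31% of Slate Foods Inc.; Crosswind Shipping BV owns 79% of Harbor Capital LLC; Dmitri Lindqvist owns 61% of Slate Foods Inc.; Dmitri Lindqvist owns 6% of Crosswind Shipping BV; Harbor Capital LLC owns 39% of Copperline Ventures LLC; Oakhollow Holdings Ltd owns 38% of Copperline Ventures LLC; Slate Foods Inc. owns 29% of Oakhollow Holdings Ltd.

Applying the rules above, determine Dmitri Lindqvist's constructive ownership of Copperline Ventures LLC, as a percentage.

11.987%

By parent–child attribution (R2), Dmitri Lindqvist is treated as also owning Callum Lindqvist's interest in Slate Foods Inc, giving 61% + 31% = 92%.
Chain via Slate Foods Inc. → Oakhollow Holdings Ltd (R1): 92% × 29% × 38% = 10.1384% of Copperline Ventures LLC.
Chain via Crosswind Shipping BV → Harbor Capital LLC (R1): 6% × 79% × 39% = 1.8486% of Copperline Ventures LLC.
Aggregating (R3): 10.1384% + 1.8486% = 11.987%.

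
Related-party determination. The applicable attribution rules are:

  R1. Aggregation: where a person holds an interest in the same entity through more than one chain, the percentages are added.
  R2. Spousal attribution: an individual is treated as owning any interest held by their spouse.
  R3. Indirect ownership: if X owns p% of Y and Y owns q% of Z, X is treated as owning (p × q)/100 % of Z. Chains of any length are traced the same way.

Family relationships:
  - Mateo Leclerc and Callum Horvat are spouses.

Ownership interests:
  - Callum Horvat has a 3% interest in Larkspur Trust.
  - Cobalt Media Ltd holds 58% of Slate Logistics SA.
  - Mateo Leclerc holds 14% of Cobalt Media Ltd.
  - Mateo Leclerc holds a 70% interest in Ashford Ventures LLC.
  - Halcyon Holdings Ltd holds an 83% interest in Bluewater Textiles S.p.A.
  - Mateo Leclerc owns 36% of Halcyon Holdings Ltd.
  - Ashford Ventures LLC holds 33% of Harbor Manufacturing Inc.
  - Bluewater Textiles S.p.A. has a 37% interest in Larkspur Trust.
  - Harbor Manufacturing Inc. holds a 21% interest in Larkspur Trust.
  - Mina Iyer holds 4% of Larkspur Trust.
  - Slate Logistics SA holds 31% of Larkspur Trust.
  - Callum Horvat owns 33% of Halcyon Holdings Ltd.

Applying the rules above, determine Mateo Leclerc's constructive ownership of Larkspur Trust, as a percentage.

By spousal attribution (R2), Mateo Leclerc is treated as also owning Callum Horvat's interest in Halcyon Holdings Ltd, giving 36% + 33% = 69%.
By spousal attribution (R2), Mateo Leclerc is treated as owning Callum Horvat's 3% interest in Larkspur Trust.
Chain via Halcyon Holdings Ltd → Bluewater Textiles S.p.A. (R3): 69% × 83% × 37% = 21.1899% of Larkspur Trust.
Chain via Cobalt Media Ltd → Slate Logistics SA (R3): 14% × 58% × 31% = 2.5172% of Larkspur Trust.
Chain via Ashford Ventures LLC → Harbor Manufacturing Inc. (R3): 70% × 33% × 21% = 4.851% of Larkspur Trust.
Direct interest in Larkspur Trust: 3%.
Aggregating (R1): 21.1899% + 2.5172% + 4.851% + 3% = 31.5581%.

31.5581%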